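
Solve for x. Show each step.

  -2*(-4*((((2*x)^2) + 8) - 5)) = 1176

Step 1. [-2*(-4*((((2*x)^2) + 8) - 5)) = 1176] leading coefficient -2: divide by -2. So div: -4*((((2*x)^2) + 8) - 5) = -588.
Step 2. [-4*((((2*x)^2) + 8) - 5) = -588] leading coefficient -4: divide by -4, so div: (((2*x)^2) + 8) - 5 = 147.
Step 3. [(((2*x)^2) + 8) - 5 = 147] -5 is outermost — add 5 both sides. So sub: ((2*x)^2) + 8 = 152.
Step 4. [((2*x)^2) + 8 = 152] +8 is outermost — subtract 8 both sides ⇒ sub: (2*x)^2 = 144.
Step 5. [(2*x)^2 = 144] LHS squared, RHS 144 ≥ 0: apply √ (±). So sqrt: 2*x = 12 or -12.
Step 6. [2*x = 12 or -12] 2 out front; divide by 2, so div: x = 6 or -6.

Answer: x ∈ {-6, 6}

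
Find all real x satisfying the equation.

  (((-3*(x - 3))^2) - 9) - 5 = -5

Step 1. [(((-3*(x - 3))^2) - 9) - 5 = -5] -5 is outermost — add 5 both sides. So sub: ((-3*(x - 3))^2) - 9 = 0.
Step 2. [((-3*(x - 3))^2) - 9 = 0] -9 is outermost — add 9 both sides, so sub: (-3*(x - 3))^2 = 9.
Step 3. [(-3*(x - 3))^2 = 9] 9 ≥ 0, LHS is (·)² — take ±√, so sqrt: -3*(x - 3) = 3 or -3.
Step 4. [-3*(x - 3) = 3 or -3] divide by the outer -3. So div: x - 3 = -1 or 1.
Step 5. [x - 3 = -1 or 1] -3 is outermost — add 3 both sides ⇒ sub: x = 2 or 4.

Answer: x ∈ {2, 4}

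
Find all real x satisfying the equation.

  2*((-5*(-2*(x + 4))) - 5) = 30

Step 1. [2*((-5*(-2*(x + 4))) - 5) = 30] LHS = 2·(…); ÷2 both sides ⇒ div: (-5*(-2*(x + 4))) - 5 = 15.
Step 2. [(-5*(-2*(x + 4))) - 5 = 15] -5 divides every term; factor it out. So factor: (-2*(x + 4)) + 1 = -3.
Step 3. [(-2*(x + 4)) + 1 = -3] the outer +1 inverts by subtracting 1 ⇒ sub: -2*(x + 4) = -4.
Step 4. [-2*(x + 4) = -4] divide by the outer -2. So div: x + 4 = 2.
Step 5. [x + 4 = 2] 4 comes off first (subtract 4). So sub: x = -2.

Answer: x ∈ {-2}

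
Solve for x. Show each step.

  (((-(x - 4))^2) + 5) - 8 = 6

Step 1. [(((-(x - 4))^2) + 5) - 8 = 6] 8 comes off first (add 8), so sub: ((-(x - 4))^2) + 5 = 14.
Step 2. [((-(x - 4))^2) + 5 = 14] 5 comes off first (subtract 5), so sub: (-(x - 4))^2 = 9.
Step 3. [(-(x - 4))^2 = 9] √ both sides: 9 ≥ 0 gives two branches ⇒ sqrt: -(x - 4) = 3 or -3.
Step 4. [-(x - 4) = 3 or -3] flip signs both sides ⇒ neg: x - 4 = -3 or 3.
Step 5. [x - 4 = -3 or 3] add 4: x sits inside (… - 4), so sub: x = 1 or 7.

Answer: x ∈ {1, 7}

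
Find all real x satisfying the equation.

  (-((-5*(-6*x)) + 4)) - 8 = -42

Step 1. [(-((-5*(-6*x)) + 4)) - 8 = -42] 8 comes off first (add 8) ⇒ sub: -((-5*(-6*x)) + 4) = -34.
Step 2. [-((-5*(-6*x)) + 4) = -34] leading − — multiply by −1, so neg: (-5*(-6*x)) + 4 = 34.
Step 3. [(-5*(-6*x)) + 4 = 34] subtract 4: x sits inside (… + 4). So sub: -5*(-6*x) = 30.
Step 4. [-5*(-6*x) = 30] LHS = -5·(…); ÷-5 both sides ⇒ div: -6*x = -6.
Step 5. [-6*x = -6] leading coefficient -6: divide by -6, so div: x = 1.

Answer: x ∈ {1}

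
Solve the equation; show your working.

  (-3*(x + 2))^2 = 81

Step 1. [(-3*(x + 2))^2 = 81] LHS squared, RHS 81 ≥ 0: apply √ (±). So sqrt: -3*(x + 2) = 9 or -9.
Step 2. [-3*(x + 2) = 9 or -9] LHS = -3·(…); ÷-3 both sides, so div: x + 2 = -3 or 3.
Step 3. [x + 2 = -3 or 3] subtract 2: x sits inside (… + 2), so sub: x = -5 or 1.

Answer: x ∈ {-5, 1}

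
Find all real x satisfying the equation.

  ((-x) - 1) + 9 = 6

Step 1. [((-x) - 1) + 9 = 6] subtract 9: x sits inside (… + 9), so sub: (-x) - 1 = -3.
Step 2. [(-x) - 1 = -3] 1 comes off first (add 1), so sub: -x = -2.
Step 3. [-x = -2] flip signs both sides. So neg: x = 2.

Answer: x ∈ {2}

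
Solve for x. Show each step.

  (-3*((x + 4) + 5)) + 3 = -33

Step 1. [(-3*((x + 4) + 5)) + 3 = -33] common factor -3 (LHS and -33) — divide through ⇒ factor: ((x + 4) + 5) - 1 = 11.
Step 2. [((x + 4) + 5) - 1 = 11] the outer -1 inverts by adding 1, so sub: (x + 4) + 5 = 12.
Step 3. [(x + 4) + 5 = 12] peel the +5: subtract 5 from each side, so sub: x + 4 = 7.
Step 4. [x + 4 = 7] subtract 4: x sits inside (… + 4). So sub: x = 3.

Answer: x ∈ {3}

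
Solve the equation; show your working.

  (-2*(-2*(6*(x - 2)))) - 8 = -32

Step 1. [(-2*(-2*(6*(x - 2)))) - 8 = -32] peel the -8: add 8 from each side, so sub: -2*(-2*(6*(x - 2))) = -24.
Step 2. [-2*(-2*(6*(x - 2))) = -24] LHS = -2·(…); ÷-2 both sides, so div: -2*(6*(x - 2)) = 12.
Step 3. [-2*(6*(x - 2)) = 12] -2 out front; divide by -2. So div: 6*(x - 2) = -6.
Step 4. [6*(x - 2) = -6] divide by the outer 6 ⇒ div: x - 2 = -1.
Step 5. [x - 2 = -1] the outer -2 inverts by adding 2, so sub: x = 1.

Answer: x ∈ {1}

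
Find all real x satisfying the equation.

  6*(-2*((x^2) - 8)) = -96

Step 1. [6*(-2*((x^2) - 8)) = -96] LHS = 6·(…); ÷6 both sides. So div: -2*((x^2) - 8) = -16.
Step 2. [-2*((x^2) - 8) = -16] divide by the outer -2 ⇒ div: (x^2) - 8 = 8.
Step 3. [(x^2) - 8 = 8] -8 is outermost — add 8 both sides. So sub: x^2 = 16.
Step 4. [x^2 = 16] √ both sides: 16 ≥ 0 gives two branches ⇒ sqrt: x = 4 or -4.

Answer: x ∈ {-4, 4}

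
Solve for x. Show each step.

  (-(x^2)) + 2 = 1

Step 1. [(-(x^2)) + 2 = 1] 2 comes off first (subtract 2). So sub: -(x^2) = -1.
Step 2. [-(x^2) = -1] leading − — multiply by −1. So neg: x^2 = 1.
Step 3. [x^2 = 1] √ both sides: 1 ≥ 0 gives two branches. So sqrt: x = 1 or -1.

Answer: x ∈ {-1, 1}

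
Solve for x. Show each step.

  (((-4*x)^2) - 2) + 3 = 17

Step 1. [(((-4*x)^2) - 2) + 3 = 17] 3 comes off first (subtract 3), so sub: ((-4*x)^2) - 2 = 14.
Step 2. [((-4*x)^2) - 2 = 14] the outer -2 inverts by adding 2 ⇒ sub: (-4*x)^2 = 16.
Step 3. [(-4*x)^2 = 16] √ both sides: 16 ≥ 0 gives two branches ⇒ sqrt: -4*x = 4 or -4.
Step 4. [-4*x = 4 or -4] leading coefficient -4: divide by -4. So div: x = -1 or 1.

Answer: x ∈ {-1, 1}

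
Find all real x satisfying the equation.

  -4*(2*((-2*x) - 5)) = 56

Step 1. [-4*(2*((-2*x) - 5)) = 56] -4·(inner) — divide through by -4. So div: 2*((-2*x) - 5) = -14.
Step 2. [2*((-2*x) - 5) = -14] 2 out front; divide by 2. So div: (-2*x) - 5 = -7.
Step 3. [(-2*x) - 5 = -7] 5 comes off first (add 5) ⇒ sub: -2*x = -2.
Step 4. [-2*x = -2] divide by the outer -2, so div: x = 1.

Answer: x ∈ {1}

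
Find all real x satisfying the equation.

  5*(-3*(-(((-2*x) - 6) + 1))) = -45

Step 1. [5*(-3*(-(((-2*x) - 6) + 1))) = -45] divide by the outer 5, so div: -3*(-(((-2*x) - 6) + 1)) = -9.
Step 2. [-3*(-(((-2*x) - 6) + 1)) = -9] LHS = -3·(…); ÷-3 both sides ⇒ div: -(((-2*x) - 6) + 1) = 3.
Step 3. [-(((-2*x) - 6) + 1) = 3] LHS negated; negate both sides, so neg: ((-2*x) - 6) + 1 = -3.
Step 4. [((-2*x) - 6) + 1 = -3] the outer +1 inverts by subtracting 1, so sub: (-2*x) - 6 = -4.
Step 5. [(-2*x) - 6 = -4] common factor -2 (LHS and -4) — divide through ⇒ factor: x + 3 = 2.
Step 6. [x + 3 = 2] 3 comes off first (subtract 3), so sub: x = -1.

Answer: x ∈ {-1}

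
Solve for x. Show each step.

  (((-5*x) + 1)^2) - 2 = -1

Step 1. [(((-5*x) + 1)^2) - 2 = -1] add 2: x sits inside (… - 2). So sub: ((-5*x) + 1)^2 = 1.
Step 2. [((-5*x) + 1)^2 = 1] √ both sides: 1 ≥ 0 gives two branches ⇒ sqrt: (-5*x) + 1 = 1 or -1.
Step 3. [(-5*x) + 1 = 1 or -1] 1 comes off first (subtract 1), so sub: -5*x = 0 or -2.
Step 4. [-5*x = 0 or -2] -5·(inner) — divide through by -5 ⇒ div: x = 0 or 2/5.

Answer: x ∈ {0, 2/5}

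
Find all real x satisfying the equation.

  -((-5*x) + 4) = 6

Step 1. [-((-5*x) + 4) = 6] LHS negated; negate both sides. So neg: (-5*x) + 4 = -6.
Step 2. [(-5*x) + 4 = -6] subtract 4: x sits inside (… + 4). So sub: -5*x = -10.
Step 3. [-5*x = -10] -5 out front; divide by -5 ⇒ div: x = 2.

Answer: x ∈ {2}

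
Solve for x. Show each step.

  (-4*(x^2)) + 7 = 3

Step 1. [(-4*(x^2)) + 7 = 3] subtract 7: x sits inside (… + 7). So sub: -4*(x^2) = -4.
Step 2. [-4*(x^2) = -4] LHS = -4·(…); ÷-4 both sides. So div: x^2 = 1.
Step 3. [x^2 = 1] √ both sides: 1 ≥ 0 gives two branches, so sqrt: x = 1 or -1.

Answer: x ∈ {-1, 1}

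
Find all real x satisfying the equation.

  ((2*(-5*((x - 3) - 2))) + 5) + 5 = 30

Step 1. [((2*(-5*((x - 3) - 2))) + 5) + 5 = 30] 5 comes off first (subtract 5). So sub: (2*(-5*((x - 3) - 2))) + 5 = 25.
Step 2. [(2*(-5*((x - 3) - 2))) + 5 = 25] peel the +5: subtract 5 from each side. So sub: 2*(-5*((x - 3) - 2)) = 20.
Step 3. [2*(-5*((x - 3) - 2)) = 20] leading coefficient 2: divide by 2, so div: -5*((x - 3) - 2) = 10.
Step 4. [-5*((x - 3) - 2) = 10] -5·(inner) — divide through by -5, so div: (x - 3) - 2 = -2.
Step 5. [(x - 3) - 2 = -2] 2 comes off first (add 2). So sub: x - 3 = 0.
Step 6. [x - 3 = 0] -3 is outermost — add 3 both sides. So sub: x = 3.

Answer: x ∈ {3}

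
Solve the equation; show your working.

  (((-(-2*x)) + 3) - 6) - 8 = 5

Step 1. [(((-(-2*x)) + 3) - 6) - 8 = 5] add 8: x sits inside (… - 8), so sub: ((-(-2*x)) + 3) - 6 = 13.
Step 2. [((-(-2*x)) + 3) - 6 = 13] -6 is outermost — add 6 both sides ⇒ sub: (-(-2*x)) + 3 = 19.
Step 3. [(-(-2*x)) + 3 = 19] subtract 3: x sits inside (… + 3). So sub: -(-2*x) = 16.
Step 4. [-(-2*x) = 16] flip signs both sides ⇒ neg: -2*x = -16.
Step 5. [-2*x = -16] -2 out front; divide by -2, so div: x = 8.

Answer: x ∈ {8}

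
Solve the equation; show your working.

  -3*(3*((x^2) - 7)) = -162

Step 1. [-3*(3*((x^2) - 7)) = -162] -3·(inner) — divide through by -3. So div: 3*((x^2) - 7) = 54.
Step 2. [3*((x^2) - 7) = 54] 3 out front; divide by 3 ⇒ div: (x^2) - 7 = 18.
Step 3. [(x^2) - 7 = 18] 7 comes off first (add 7), so sub: x^2 = 25.
Step 4. [x^2 = 25] √ both sides: 25 ≥ 0 gives two branches. So sqrt: x = 5 or -5.

Answer: x ∈ {-5, 5}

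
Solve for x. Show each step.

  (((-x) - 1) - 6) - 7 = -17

Step 1. [(((-x) - 1) - 6) - 7 = -17] the outer -7 inverts by adding 7, so sub: ((-x) - 1) - 6 = -10.
Step 2. [((-x) - 1) - 6 = -10] peel the -6: add 6 from each side, so sub: (-x) - 1 = -4.
Step 3. [(-x) - 1 = -4] peel the -1: add 1 from each side. So sub: -x = -3.
Step 4. [-x = -3] leading − — multiply by −1. So neg: x = 3.

Answer: x ∈ {3}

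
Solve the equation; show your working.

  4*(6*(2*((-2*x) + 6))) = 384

Step 1. [4*(6*(2*((-2*x) + 6))) = 384] leading coefficient 4: divide by 4, so div: 6*(2*((-2*x) + 6)) = 96.
Step 2. [6*(2*((-2*x) + 6)) = 96] divide by the outer 6. So div: 2*((-2*x) + 6) = 16.
Step 3. [2*((-2*x) + 6) = 16] 2·(inner) — divide through by 2. So div: (-2*x) + 6 = 8.
Step 4. [(-2*x) + 6 = 8] the outer +6 inverts by subtracting 6, so sub: -2*x = 2.
Step 5. [-2*x = 2] -2·(inner) — divide through by -2, so div: x = -1.

Answer: x ∈ {-1}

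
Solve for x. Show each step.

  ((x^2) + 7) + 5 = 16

Step 1. [((x^2) + 7) + 5 = 16] subtract 5: x sits inside (… + 5), so sub: (x^2) + 7 = 11.
Step 2. [(x^2) + 7 = 11] 7 comes off first (subtract 7), so sub: x^2 = 4.
Step 3. [x^2 = 4] √ both sides: 4 ≥ 0 gives two branches, so sqrt: x = 2 or -2.

Answer: x ∈ {-2, 2}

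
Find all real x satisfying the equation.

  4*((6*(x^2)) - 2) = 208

Step 1. [4*((6*(x^2)) - 2) = 208] 4·(inner) — divide through by 4, so div: (6*(x^2)) - 2 = 52.
Step 2. [(6*(x^2)) - 2 = 52] the outer -2 inverts by adding 2. So sub: 6*(x^2) = 54.
Step 3. [6*(x^2) = 54] 6·(inner) — divide through by 6. So div: x^2 = 9.
Step 4. [x^2 = 9] LHS squared, RHS 9 ≥ 0: apply √ (±) ⇒ sqrt: x = 3 or -3.

Answer: x ∈ {-3, 3}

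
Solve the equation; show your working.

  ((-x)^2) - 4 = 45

Step 1. [((-x)^2) - 4 = 45] peel the -4: add 4 from each side ⇒ sub: (-x)^2 = 49.
Step 2. [(-x)^2 = 49] √ both sides: 49 ≥ 0 gives two branches. So sqrt: -x = 7 or -7.
Step 3. [-x = 7 or -7] LHS negated; negate both sides ⇒ neg: x = -7 or 7.

Answer: x ∈ {-7, 7}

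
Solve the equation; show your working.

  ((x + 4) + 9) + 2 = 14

Step 1. [((x + 4) + 9) + 2 = 14] peel the +2: subtract 2 from each side. So sub: (x + 4) + 9 = 12.
Step 2. [(x + 4) + 9 = 12] the outer +9 inverts by subtracting 9 ⇒ sub: x + 4 = 3.
Step 3. [x + 4 = 3] 4 comes off first (subtract 4). So sub: x = -1.

Answer: x ∈ {-1}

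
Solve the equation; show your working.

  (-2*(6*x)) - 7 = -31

Step 1. [(-2*(6*x)) - 7 = -31] peel the -7: add 7 from each side, so sub: -2*(6*x) = -24.
Step 2. [-2*(6*x) = -24] divide by the outer -2 ⇒ div: 6*x = 12.
Step 3. [6*x = 12] leading coefficient 6: divide by 6. So div: x = 2.

Answer: x ∈ {2}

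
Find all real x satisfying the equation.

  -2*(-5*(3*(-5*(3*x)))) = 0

Step 1. [-2*(-5*(3*(-5*(3*x)))) = 0] -2·(inner) — divide through by -2 ⇒ div: -5*(3*(-5*(3*x))) = 0.
Step 2. [-5*(3*(-5*(3*x))) = 0] divide by the outer -5 ⇒ div: 3*(-5*(3*x)) = 0.
Step 3. [3*(-5*(3*x)) = 0] 3 out front; divide by 3 ⇒ div: -5*(3*x) = 0.
Step 4. [-5*(3*x) = 0] LHS = -5·(…); ÷-5 both sides. So div: 3*x = 0.
Step 5. [3*x = 0] 3 out front; divide by 3, so div: x = 0.

Answer: x ∈ {0}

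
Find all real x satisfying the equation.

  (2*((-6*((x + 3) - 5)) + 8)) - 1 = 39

Step 1. [(2*((-6*((x + 3) - 5)) + 8)) - 1 = 39] 1 comes off first (add 1), so sub: 2*((-6*((x + 3) - 5)) + 8) = 40.
Step 2. [2*((-6*((x + 3) - 5)) + 8) = 40] leading coefficient 2: divide by 2. So div: (-6*((x + 3) - 5)) + 8 = 20.
Step 3. [(-6*((x + 3) - 5)) + 8 = 20] +8 is outermost — subtract 8 both sides ⇒ sub: -6*((x + 3) - 5) = 12.
Step 4. [-6*((x + 3) - 5) = 12] LHS = -6·(…); ÷-6 both sides, so div: (x + 3) - 5 = -2.
Step 5. [(x + 3) - 5 = -2] the outer -5 inverts by adding 5, so sub: x + 3 = 3.
Step 6. [x + 3 = 3] subtract 3: x sits inside (… + 3) ⇒ sub: x = 0.

Answer: x ∈ {0}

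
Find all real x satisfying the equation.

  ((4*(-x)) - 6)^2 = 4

Step 1. [((4*(-x)) - 6)^2 = 4] 4 ≥ 0, LHS is (·)² — take ±√. So sqrt: (4*(-x)) - 6 = 2 or -2.
Step 2. [(4*(-x)) - 6 = 2 or -2] 6 comes off first (add 6). So sub: 4*(-x) = 8 or 4.
Step 3. [4*(-x) = 8 or 4] LHS = 4·(…); ÷4 both sides, so div: -x = 2 or 1.
Step 4. [-x = 2 or 1] LHS negated; negate both sides. So neg: x = -2 or -1.

Answer: x ∈ {-2, -1}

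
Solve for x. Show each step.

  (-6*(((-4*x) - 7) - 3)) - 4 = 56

Step 1. [(-6*(((-4*x) - 7) - 3)) - 4 = 56] add 4: x sits inside (… - 4). So sub: -6*(((-4*x) - 7) - 3) = 60.
Step 2. [-6*(((-4*x) - 7) - 3) = 60] leading coefficient -6: divide by -6 ⇒ div: ((-4*x) - 7) - 3 = -10.
Step 3. [((-4*x) - 7) - 3 = -10] -3 is outermost — add 3 both sides ⇒ sub: (-4*x) - 7 = -7.
Step 4. [(-4*x) - 7 = -7] peel the -7: add 7 from each side ⇒ sub: -4*x = 0.
Step 5. [-4*x = 0] -4 out front; divide by -4, so div: x = 0.

Answer: x ∈ {0}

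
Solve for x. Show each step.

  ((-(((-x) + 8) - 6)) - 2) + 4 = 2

Step 1. [((-(((-x) + 8) - 6)) - 2) + 4 = 2] subtract 4: x sits inside (… + 4). So sub: (-(((-x) + 8) - 6)) - 2 = -2.
Step 2. [(-(((-x) + 8) - 6)) - 2 = -2] peel the -2: add 2 from each side ⇒ sub: -(((-x) + 8) - 6) = 0.
Step 3. [-(((-x) + 8) - 6) = 0] flip signs both sides ⇒ neg: ((-x) + 8) - 6 = 0.
Step 4. [((-x) + 8) - 6 = 0] -6 is outermost — add 6 both sides ⇒ sub: (-x) + 8 = 6.
Step 5. [(-x) + 8 = 6] subtract 8: x sits inside (… + 8), so sub: -x = -2.
Step 6. [-x = -2] flip signs both sides ⇒ neg: x = 2.

Answer: x ∈ {2}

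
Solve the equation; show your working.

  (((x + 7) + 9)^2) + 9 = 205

Step 1. [(((x + 7) + 9)^2) + 9 = 205] subtract 9: x sits inside (… + 9). So sub: ((x + 7) + 9)^2 = 196.
Step 2. [((x + 7) + 9)^2 = 196] 196 ≥ 0, LHS is (·)² — take ±√, so sqrt: (x + 7) + 9 = 14 or -14.
Step 3. [(x + 7) + 9 = 14 or -14] the outer +9 inverts by subtracting 9, so sub: x + 7 = 5 or -23.
Step 4. [x + 7 = 5 or -23] subtract 7: x sits inside (… + 7). So sub: x = -2 or -30.

Answer: x ∈ {-30, -2}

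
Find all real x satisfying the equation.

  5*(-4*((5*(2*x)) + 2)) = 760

Step 1. [5*(-4*((5*(2*x)) + 2)) = 760] LHS = 5·(…); ÷5 both sides ⇒ div: -4*((5*(2*x)) + 2) = 152.
Step 2. [-4*((5*(2*x)) + 2) = 152] divide by the outer -4 ⇒ div: (5*(2*x)) + 2 = -38.
Step 3. [(5*(2*x)) + 2 = -38] +2 is outermost — subtract 2 both sides, so sub: 5*(2*x) = -40.
Step 4. [5*(2*x) = -40] LHS = 5·(…); ÷5 both sides, so div: 2*x = -8.
Step 5. [2*x = -8] LHS = 2·(…); ÷2 both sides ⇒ div: x = -4.

Answer: x ∈ {-4}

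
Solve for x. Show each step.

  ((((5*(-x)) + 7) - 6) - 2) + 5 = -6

Step 1. [((((5*(-x)) + 7) - 6) - 2) + 5 = -6] peel the +5: subtract 5 from each side, so sub: (((5*(-x)) + 7) - 6) - 2 = -11.
Step 2. [(((5*(-x)) + 7) - 6) - 2 = -11] add 2: x sits inside (… - 2). So sub: ((5*(-x)) + 7) - 6 = -9.
Step 3. [((5*(-x)) + 7) - 6 = -9] peel the -6: add 6 from each side, so sub: (5*(-x)) + 7 = -3.
Step 4. [(5*(-x)) + 7 = -3] 7 comes off first (subtract 7), so sub: 5*(-x) = -10.
Step 5. [5*(-x) = -10] LHS = 5·(…); ÷5 both sides, so div: -x = -2.
Step 6. [-x = -2] flip signs both sides, so neg: x = 2.

Answer: x ∈ {2}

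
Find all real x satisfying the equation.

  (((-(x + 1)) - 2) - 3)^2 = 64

Step 1. [(((-(x + 1)) - 2) - 3)^2 = 64] LHS squared, RHS 64 ≥ 0: apply √ (±). So sqrt: ((-(x + 1)) - 2) - 3 = 8 or -8.
Step 2. [((-(x + 1)) - 2) - 3 = 8 or -8] add 3: x sits inside (… - 3), so sub: (-(x + 1)) - 2 = 11 or -5.
Step 3. [(-(x + 1)) - 2 = 11 or -5] the outer -2 inverts by adding 2, so sub: -(x + 1) = 13 or -3.
Step 4. [-(x + 1) = 13 or -3] leading − — multiply by −1 ⇒ neg: x + 1 = -13 or 3.
Step 5. [x + 1 = -13 or 3] 1 comes off first (subtract 1), so sub: x = -14 or 2.

Answer: x ∈ {-14, 2}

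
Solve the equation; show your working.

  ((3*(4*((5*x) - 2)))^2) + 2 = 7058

Step 1. [((3*(4*((5*x) - 2)))^2) + 2 = 7058] peel the +2: subtract 2 from each side ⇒ sub: (3*(4*((5*x) - 2)))^2 = 7056.
Step 2. [(3*(4*((5*x) - 2)))^2 = 7056] √ both sides: 7056 ≥ 0 gives two branches. So sqrt: 3*(4*((5*x) - 2)) = 84 or -84.
Step 3. [3*(4*((5*x) - 2)) = 84 or -84] 3 out front; divide by 3, so div: 4*((5*x) - 2) = 28 or -28.
Step 4. [4*((5*x) - 2) = 28 or -28] 4·(inner) — divide through by 4, so div: (5*x) - 2 = 7 or -7.
Step 5. [(5*x) - 2 = 7 or -7] 2 comes off first (add 2) ⇒ sub: 5*x = 9 or -5.
Step 6. [5*x = 9 or -5] 5·(inner) — divide through by 5. So div: x = 9/5 or -1.

Answer: x ∈ {-1, 9/5}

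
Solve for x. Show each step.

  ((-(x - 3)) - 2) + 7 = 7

Step 1. [((-(x - 3)) - 2) + 7 = 7] the outer +7 inverts by subtracting 7 ⇒ sub: (-(x - 3)) - 2 = 0.
Step 2. [(-(x - 3)) - 2 = 0] peel the -2: add 2 from each side ⇒ sub: -(x - 3) = 2.
Step 3. [-(x - 3) = 2] LHS negated; negate both sides, so neg: x - 3 = -2.
Step 4. [x - 3 = -2] the outer -3 inverts by adding 3. So sub: x = 1.

Answer: x ∈ {1}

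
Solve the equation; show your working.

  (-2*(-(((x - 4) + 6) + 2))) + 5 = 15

Step 1. [(-2*(-(((x - 4) + 6) + 2))) + 5 = 15] subtract 5: x sits inside (… + 5). So sub: -2*(-(((x - 4) + 6) + 2)) = 10.
Step 2. [-2*(-(((x - 4) + 6) + 2)) = 10] divide by the outer -2. So div: -(((x - 4) + 6) + 2) = -5.
Step 3. [-(((x - 4) + 6) + 2) = -5] LHS negated; negate both sides, so neg: ((x - 4) + 6) + 2 = 5.
Step 4. [((x - 4) + 6) + 2 = 5] +2 is outermost — subtract 2 both sides ⇒ sub: (x - 4) + 6 = 3.
Step 5. [(x - 4) + 6 = 3] peel the +6: subtract 6 from each side ⇒ sub: x - 4 = -3.
Step 6. [x - 4 = -3] add 4: x sits inside (… - 4) ⇒ sub: x = 1.

Answer: x ∈ {1}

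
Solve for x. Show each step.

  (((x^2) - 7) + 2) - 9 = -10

Step 1. [(((x^2) - 7) + 2) - 9 = -10] peel the -9: add 9 from each side, so sub: ((x^2) - 7) + 2 = -1.
Step 2. [((x^2) - 7) + 2 = -1] the outer +2 inverts by subtracting 2, so sub: (x^2) - 7 = -3.
Step 3. [(x^2) - 7 = -3] add 7: x sits inside (… - 7), so sub: x^2 = 4.
Step 4. [x^2 = 4] √ both sides: 4 ≥ 0 gives two branches. So sqrt: x = 2 or -2.

Answer: x ∈ {-2, 2}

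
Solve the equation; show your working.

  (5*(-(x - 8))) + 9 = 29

Step 1. [(5*(-(x - 8))) + 9 = 29] +9 is outermost — subtract 9 both sides. So sub: 5*(-(x - 8)) = 20.
Step 2. [5*(-(x - 8)) = 20] leading coefficient 5: divide by 5, so div: -(x - 8) = 4.
Step 3. [-(x - 8) = 4] LHS negated; negate both sides. So neg: x - 8 = -4.
Step 4. [x - 8 = -4] the outer -8 inverts by adding 8, so sub: x = 4.

Answer: x ∈ {4}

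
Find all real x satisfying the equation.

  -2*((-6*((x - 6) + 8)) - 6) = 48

Step 1. [-2*((-6*((x - 6) + 8)) - 6) = 48] -2·(inner) — divide through by -2. So div: (-6*((x - 6) + 8)) - 6 = -24.
Step 2. [(-6*((x - 6) + 8)) - 6 = -24] add 6: x sits inside (… - 6) ⇒ sub: -6*((x - 6) + 8) = -18.
Step 3. [-6*((x - 6) + 8) = -18] divide by the outer -6 ⇒ div: (x - 6) + 8 = 3.
Step 4. [(x - 6) + 8 = 3] 8 comes off first (subtract 8) ⇒ sub: x - 6 = -5.
Step 5. [x - 6 = -5] peel the -6: add 6 from each side ⇒ sub: x = 1.

Answer: x ∈ {1}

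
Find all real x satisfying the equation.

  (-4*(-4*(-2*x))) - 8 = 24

Step 1. [(-4*(-4*(-2*x))) - 8 = 24] -4 divides every term; factor it out, so factor: (-4*(-2*x)) + 2 = -6.
Step 2. [(-4*(-2*x)) + 2 = -6] +2 is outermost — subtract 2 both sides, so sub: -4*(-2*x) = -8.
Step 3. [-4*(-2*x) = -8] -4·(inner) — divide through by -4. So div: -2*x = 2.
Step 4. [-2*x = 2] -2·(inner) — divide through by -2, so div: x = -1.

Answer: x ∈ {-1}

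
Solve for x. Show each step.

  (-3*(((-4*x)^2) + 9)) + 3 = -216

Step 1. [(-3*(((-4*x)^2) + 9)) + 3 = -216] +3 is outermost — subtract 3 both sides ⇒ sub: -3*(((-4*x)^2) + 9) = -219.
Step 2. [-3*(((-4*x)^2) + 9) = -219] -3 out front; divide by -3, so div: ((-4*x)^2) + 9 = 73.
Step 3. [((-4*x)^2) + 9 = 73] peel the +9: subtract 9 from each side. So sub: (-4*x)^2 = 64.
Step 4. [(-4*x)^2 = 64] LHS squared, RHS 64 ≥ 0: apply √ (±), so sqrt: -4*x = 8 or -8.
Step 5. [-4*x = 8 or -8] -4·(inner) — divide through by -4 ⇒ div: x = -2 or 2.

Answer: x ∈ {-2, 2}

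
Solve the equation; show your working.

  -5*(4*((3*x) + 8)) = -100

Step 1. [-5*(4*((3*x) + 8)) = -100] -5·(inner) — divide through by -5. So div: 4*((3*x) + 8) = 20.
Step 2. [4*((3*x) + 8) = 20] divide by the outer 4. So div: (3*x) + 8 = 5.
Step 3. [(3*x) + 8 = 5] the outer +8 inverts by subtracting 8, so sub: 3*x = -3.
Step 4. [3*x = -3] 3·(inner) — divide through by 3 ⇒ div: x = -1.

Answer: x ∈ {-1}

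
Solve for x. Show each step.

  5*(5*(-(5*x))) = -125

Step 1. [5*(5*(-(5*x))) = -125] 5·(inner) — divide through by 5. So div: 5*(-(5*x)) = -25.
Step 2. [5*(-(5*x)) = -25] leading coefficient 5: divide by 5. So div: -(5*x) = -5.
Step 3. [-(5*x) = -5] leading − — multiply by −1 ⇒ neg: 5*x = 5.
Step 4. [5*x = 5] divide by the outer 5 ⇒ div: x = 1.

Answer: x ∈ {1}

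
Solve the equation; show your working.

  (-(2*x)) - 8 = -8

Step 1. [(-(2*x)) - 8 = -8] the outer -8 inverts by adding 8 ⇒ sub: -(2*x) = 0.
Step 2. [-(2*x) = 0] LHS negated; negate both sides, so neg: 2*x = 0.
Step 3. [2*x = 0] LHS = 2·(…); ÷2 both sides ⇒ div: x = 0.

Answer: x ∈ {0}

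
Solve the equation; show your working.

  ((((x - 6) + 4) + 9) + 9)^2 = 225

Step 1. [((((x - 6) + 4) + 9) + 9)^2 = 225] 225 ≥ 0, LHS is (·)² — take ±√. So sqrt: (((x - 6) + 4) + 9) + 9 = 15 or -15.
Step 2. [(((x - 6) + 4) + 9) + 9 = 15 or -15] peel the +9: subtract 9 from each side, so sub: ((x - 6) + 4) + 9 = 6 or -24.
Step 3. [((x - 6) + 4) + 9 = 6 or -24] subtract 9: x sits inside (… + 9). So sub: (x - 6) + 4 = -3 or -33.
Step 4. [(x - 6) + 4 = -3 or -33] subtract 4: x sits inside (… + 4) ⇒ sub: x - 6 = -7 or -37.
Step 5. [x - 6 = -7 or -37] 6 comes off first (add 6). So sub: x = -1 or -31.

Answer: x ∈ {-31, -1}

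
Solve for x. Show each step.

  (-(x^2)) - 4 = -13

Step 1. [(-(x^2)) - 4 = -13] 4 comes off first (add 4) ⇒ sub: -(x^2) = -9.
Step 2. [-(x^2) = -9] flip signs both sides ⇒ neg: x^2 = 9.
Step 3. [x^2 = 9] LHS squared, RHS 9 ≥ 0: apply √ (±) ⇒ sqrt: x = 3 or -3.

Answer: x ∈ {-3, 3}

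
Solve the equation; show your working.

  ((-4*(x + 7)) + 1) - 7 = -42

Step 1. [((-4*(x + 7)) + 1) - 7 = -42] 7 comes off first (add 7), so sub: (-4*(x + 7)) + 1 = -35.
Step 2. [(-4*(x + 7)) + 1 = -35] the outer +1 inverts by subtracting 1, so sub: -4*(x + 7) = -36.
Step 3. [-4*(x + 7) = -36] LHS = -4·(…); ÷-4 both sides. So div: x + 7 = 9.
Step 4. [x + 7 = 9] +7 is outermost — subtract 7 both sides, so sub: x = 2.

Answer: x ∈ {2}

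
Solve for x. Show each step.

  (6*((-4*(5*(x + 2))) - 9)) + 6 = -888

Step 1. [(6*((-4*(5*(x + 2))) - 9)) + 6 = -888] 6 divides every term; factor it out, so factor: ((-4*(5*(x + 2))) - 9) + 1 = -148.
Step 2. [((-4*(5*(x + 2))) - 9) + 1 = -148] the outer +1 inverts by subtracting 1. So sub: (-4*(5*(x + 2))) - 9 = -149.
Step 3. [(-4*(5*(x + 2))) - 9 = -149] add 9: x sits inside (… - 9), so sub: -4*(5*(x + 2)) = -140.
Step 4. [-4*(5*(x + 2)) = -140] -4 out front; divide by -4 ⇒ div: 5*(x + 2) = 35.
Step 5. [5*(x + 2) = 35] LHS = 5·(…); ÷5 both sides. So div: x + 2 = 7.
Step 6. [x + 2 = 7] the outer +2 inverts by subtracting 2. So sub: x = 5.

Answer: x ∈ {5}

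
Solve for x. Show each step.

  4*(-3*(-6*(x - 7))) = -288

Step 1. [4*(-3*(-6*(x - 7))) = -288] LHS = 4·(…); ÷4 both sides, so div: -3*(-6*(x - 7)) = -72.
Step 2. [-3*(-6*(x - 7)) = -72] divide by the outer -3. So div: -6*(x - 7) = 24.
Step 3. [-6*(x - 7) = 24] divide by the outer -6. So div: x - 7 = -4.
Step 4. [x - 7 = -4] -7 is outermost — add 7 both sides, so sub: x = 3.

Answer: x ∈ {3}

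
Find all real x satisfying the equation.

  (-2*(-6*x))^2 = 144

Step 1. [(-2*(-6*x))^2 = 144] LHS squared, RHS 144 ≥ 0: apply √ (±), so sqrt: -2*(-6*x) = 12 or -12.
Step 2. [-2*(-6*x) = 12 or -12] -2·(inner) — divide through by -2, so div: -6*x = -6 or 6.
Step 3. [-6*x = -6 or 6] divide by the outer -6 ⇒ div: x = 1 or -1.

Answer: x ∈ {-1, 1}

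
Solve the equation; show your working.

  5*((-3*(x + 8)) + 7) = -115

Step 1. [5*((-3*(x + 8)) + 7) = -115] LHS = 5·(…); ÷5 both sides. So div: (-3*(x + 8)) + 7 = -23.
Step 2. [(-3*(x + 8)) + 7 = -23] peel the +7: subtract 7 from each side, so sub: -3*(x + 8) = -30.
Step 3. [-3*(x + 8) = -30] leading coefficient -3: divide by -3, so div: x + 8 = 10.
Step 4. [x + 8 = 10] subtract 8: x sits inside (… + 8) ⇒ sub: x = 2.

Answer: x ∈ {2}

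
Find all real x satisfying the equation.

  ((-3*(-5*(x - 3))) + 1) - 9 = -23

Step 1. [((-3*(-5*(x - 3))) + 1) - 9 = -23] the outer -9 inverts by adding 9, so sub: (-3*(-5*(x - 3))) + 1 = -14.
Step 2. [(-3*(-5*(x - 3))) + 1 = -14] the outer +1 inverts by subtracting 1, so sub: -3*(-5*(x - 3)) = -15.
Step 3. [-3*(-5*(x - 3)) = -15] divide by the outer -3 ⇒ div: -5*(x - 3) = 5.
Step 4. [-5*(x - 3) = 5] LHS = -5·(…); ÷-5 both sides ⇒ div: x - 3 = -1.
Step 5. [x - 3 = -1] -3 is outermost — add 3 both sides. So sub: x = 2.

Answer: x ∈ {2}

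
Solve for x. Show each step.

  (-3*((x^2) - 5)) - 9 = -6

Step 1. [(-3*((x^2) - 5)) - 9 = -6] -9 is outermost — add 9 both sides ⇒ sub: -3*((x^2) - 5) = 3.
Step 2. [-3*((x^2) - 5) = 3] divide by the outer -3, so div: (x^2) - 5 = -1.
Step 3. [(x^2) - 5 = -1] add 5: x sits inside (… - 5), so sub: x^2 = 4.
Step 4. [x^2 = 4] √ both sides: 4 ≥ 0 gives two branches. So sqrt: x = 2 or -2.

Answer: x ∈ {-2, 2}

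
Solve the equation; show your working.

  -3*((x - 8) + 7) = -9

Step 1. [-3*((x - 8) + 7) = -9] leading coefficient -3: divide by -3. So div: (x - 8) + 7 = 3.
Step 2. [(x - 8) + 7 = 3] peel the +7: subtract 7 from each side, so sub: x - 8 = -4.
Step 3. [x - 8 = -4] the outer -8 inverts by adding 8. So sub: x = 4.

Answer: x ∈ {4}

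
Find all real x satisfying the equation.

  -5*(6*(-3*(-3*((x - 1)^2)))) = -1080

Step 1. [-5*(6*(-3*(-3*((x - 1)^2)))) = -1080] -5·(inner) — divide through by -5. So div: 6*(-3*(-3*((x - 1)^2))) = 216.
Step 2. [6*(-3*(-3*((x - 1)^2))) = 216] 6 out front; divide by 6 ⇒ div: -3*(-3*((x - 1)^2)) = 36.
Step 3. [-3*(-3*((x - 1)^2)) = 36] LHS = -3·(…); ÷-3 both sides. So div: -3*((x - 1)^2) = -12.
Step 4. [-3*((x - 1)^2) = -12] LHS = -3·(…); ÷-3 both sides. So div: (x - 1)^2 = 4.
Step 5. [(x - 1)^2 = 4] 4 ≥ 0, LHS is (·)² — take ±√, so sqrt: x - 1 = 2 or -2.
Step 6. [x - 1 = 2 or -2] -1 is outermost — add 1 both sides. So sub: x = 3 or -1.

Answer: x ∈ {-1, 3}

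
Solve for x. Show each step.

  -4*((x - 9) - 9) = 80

Step 1. [-4*((x - 9) - 9) = 80] -4 out front; divide by -4. So div: (x - 9) - 9 = -20.
Step 2. [(x - 9) - 9 = -20] 9 comes off first (add 9) ⇒ sub: x - 9 = -11.
Step 3. [x - 9 = -11] add 9: x sits inside (… - 9) ⇒ sub: x = -2.

Answer: x ∈ {-2}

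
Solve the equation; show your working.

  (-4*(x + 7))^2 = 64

Step 1. [(-4*(x + 7))^2 = 64] 64 ≥ 0, LHS is (·)² — take ±√ ⇒ sqrt: -4*(x + 7) = 8 or -8.
Step 2. [-4*(x + 7) = 8 or -8] -4·(inner) — divide through by -4 ⇒ div: x + 7 = -2 or 2.
Step 3. [x + 7 = -2 or 2] 7 comes off first (subtract 7). So sub: x = -9 or -5.

Answer: x ∈ {-9, -5}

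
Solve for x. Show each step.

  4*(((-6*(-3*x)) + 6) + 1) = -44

Step 1. [4*(((-6*(-3*x)) + 6) + 1) = -44] 4·(inner) — divide through by 4, so div: ((-6*(-3*x)) + 6) + 1 = -11.
Step 2. [((-6*(-3*x)) + 6) + 1 = -11] peel the +1: subtract 1 from each side ⇒ sub: (-6*(-3*x)) + 6 = -12.
Step 3. [(-6*(-3*x)) + 6 = -12] peel the +6: subtract 6 from each side, so sub: -6*(-3*x) = -18.
Step 4. [-6*(-3*x) = -18] divide by the outer -6, so div: -3*x = 3.
Step 5. [-3*x = 3] -3 out front; divide by -3. So div: x = -1.

Answer: x ∈ {-1}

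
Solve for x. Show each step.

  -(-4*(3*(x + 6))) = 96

Step 1. [-(-4*(3*(x + 6))) = 96] flip signs both sides ⇒ neg: -4*(3*(x + 6)) = -96.
Step 2. [-4*(3*(x + 6)) = -96] leading coefficient -4: divide by -4, so div: 3*(x + 6) = 24.
Step 3. [3*(x + 6) = 24] leading coefficient 3: divide by 3, so div: x + 6 = 8.
Step 4. [x + 6 = 8] subtract 6: x sits inside (… + 6) ⇒ sub: x = 2.

Answer: x ∈ {2}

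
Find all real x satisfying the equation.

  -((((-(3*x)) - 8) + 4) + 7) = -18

Step 1. [-((((-(3*x)) - 8) + 4) + 7) = -18] leading − — multiply by −1. So neg: (((-(3*x)) - 8) + 4) + 7 = 18.
Step 2. [(((-(3*x)) - 8) + 4) + 7 = 18] subtract 7: x sits inside (… + 7), so sub: ((-(3*x)) - 8) + 4 = 11.
Step 3. [((-(3*x)) - 8) + 4 = 11] 4 comes off first (subtract 4), so sub: (-(3*x)) - 8 = 7.
Step 4. [(-(3*x)) - 8 = 7] the outer -8 inverts by adding 8. So sub: -(3*x) = 15.
Step 5. [-(3*x) = 15] leading − — multiply by −1. So neg: 3*x = -15.
Step 6. [3*x = -15] divide by the outer 3. So div: x = -5.

Answer: x ∈ {-5}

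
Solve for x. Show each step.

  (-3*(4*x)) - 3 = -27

Step 1. [(-3*(4*x)) - 3 = -27] peel the -3: add 3 from each side, so sub: -3*(4*x) = -24.
Step 2. [-3*(4*x) = -24] -3·(inner) — divide through by -3. So div: 4*x = 8.
Step 3. [4*x = 8] leading coefficient 4: divide by 4 ⇒ div: x = 2.

Answer: x ∈ {2}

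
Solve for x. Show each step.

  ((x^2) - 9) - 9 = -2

Step 1. [((x^2) - 9) - 9 = -2] peel the -9: add 9 from each side. So sub: (x^2) - 9 = 7.
Step 2. [(x^2) - 9 = 7] add 9: x sits inside (… - 9), so sub: x^2 = 16.
Step 3. [x^2 = 16] √ both sides: 16 ≥ 0 gives two branches, so sqrt: x = 4 or -4.

Answer: x ∈ {-4, 4}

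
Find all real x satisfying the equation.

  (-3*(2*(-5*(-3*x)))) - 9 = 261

Step 1. [(-3*(2*(-5*(-3*x)))) - 9 = 261] common factor -3 (LHS and 261) — divide through ⇒ factor: (2*(-5*(-3*x))) + 3 = -87.
Step 2. [(2*(-5*(-3*x))) + 3 = -87] +3 is outermost — subtract 3 both sides. So sub: 2*(-5*(-3*x)) = -90.
Step 3. [2*(-5*(-3*x)) = -90] LHS = 2·(…); ÷2 both sides. So div: -5*(-3*x) = -45.
Step 4. [-5*(-3*x) = -45] -5 out front; divide by -5. So div: -3*x = 9.
Step 5. [-3*x = 9] LHS = -3·(…); ÷-3 both sides. So div: x = -3.

Answer: x ∈ {-3}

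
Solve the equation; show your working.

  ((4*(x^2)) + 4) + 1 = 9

Step 1. [((4*(x^2)) + 4) + 1 = 9] subtract 1: x sits inside (… + 1), so sub: (4*(x^2)) + 4 = 8.
Step 2. [(4*(x^2)) + 4 = 8] 4 | LHS and 4 | 8: pull 4 out. So factor: (x^2) + 1 = 2.
Step 3. [(x^2) + 1 = 2] +1 is outermost — subtract 1 both sides ⇒ sub: x^2 = 1.
Step 4. [x^2 = 1] √ both sides: 1 ≥ 0 gives two branches. So sqrt: x = 1 or -1.

Answer: x ∈ {-1, 1}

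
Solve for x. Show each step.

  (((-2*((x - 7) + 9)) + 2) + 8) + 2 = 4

Step 1. [(((-2*((x - 7) + 9)) + 2) + 8) + 2 = 4] peel the +2: subtract 2 from each side ⇒ sub: ((-2*((x - 7) + 9)) + 2) + 8 = 2.
Step 2. [((-2*((x - 7) + 9)) + 2) + 8 = 2] the outer +8 inverts by subtracting 8. So sub: (-2*((x - 7) + 9)) + 2 = -6.
Step 3. [(-2*((x - 7) + 9)) + 2 = -6] +2 is outermost — subtract 2 both sides. So sub: -2*((x - 7) + 9) = -8.
Step 4. [-2*((x - 7) + 9) = -8] -2 out front; divide by -2, so div: (x - 7) + 9 = 4.
Step 5. [(x - 7) + 9 = 4] subtract 9: x sits inside (… + 9) ⇒ sub: x - 7 = -5.
Step 6. [x - 7 = -5] add 7: x sits inside (… - 7) ⇒ sub: x = 2.

Answer: x ∈ {2}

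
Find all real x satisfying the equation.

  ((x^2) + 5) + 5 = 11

Step 1. [((x^2) + 5) + 5 = 11] +5 is outermost — subtract 5 both sides, so sub: (x^2) + 5 = 6.
Step 2. [(x^2) + 5 = 6] 5 comes off first (subtract 5) ⇒ sub: x^2 = 1.
Step 3. [x^2 = 1] √ both sides: 1 ≥ 0 gives two branches ⇒ sqrt: x = 1 or -1.

Answer: x ∈ {-1, 1}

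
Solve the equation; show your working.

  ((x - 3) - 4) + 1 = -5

Step 1. [((x - 3) - 4) + 1 = -5] subtract 1: x sits inside (… + 1). So sub: (x - 3) - 4 = -6.
Step 2. [(x - 3) - 4 = -6] add 4: x sits inside (… - 4) ⇒ sub: x - 3 = -2.
Step 3. [x - 3 = -2] the outer -3 inverts by adding 3, so sub: x = 1.

Answer: x ∈ {1}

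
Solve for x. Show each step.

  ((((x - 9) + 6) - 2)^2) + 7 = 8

Step 1. [((((x - 9) + 6) - 2)^2) + 7 = 8] subtract 7: x sits inside (… + 7), so sub: (((x - 9) + 6) - 2)^2 = 1.
Step 2. [(((x - 9) + 6) - 2)^2 = 1] LHS squared, RHS 1 ≥ 0: apply √ (±). So sqrt: ((x - 9) + 6) - 2 = 1 or -1.
Step 3. [((x - 9) + 6) - 2 = 1 or -1] peel the -2: add 2 from each side, so sub: (x - 9) + 6 = 3 or 1.
Step 4. [(x - 9) + 6 = 3 or 1] subtract 6: x sits inside (… + 6), so sub: x - 9 = -3 or -5.
Step 5. [x - 9 = -3 or -5] 9 comes off first (add 9), so sub: x = 6 or 4.

Answer: x ∈ {4, 6}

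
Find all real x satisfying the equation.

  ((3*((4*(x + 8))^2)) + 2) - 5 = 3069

Step 1. [((3*((4*(x + 8))^2)) + 2) - 5 = 3069] -5 is outermost — add 5 both sides ⇒ sub: (3*((4*(x + 8))^2)) + 2 = 3074.
Step 2. [(3*((4*(x + 8))^2)) + 2 = 3074] 2 comes off first (subtract 2), so sub: 3*((4*(x + 8))^2) = 3072.
Step 3. [3*((4*(x + 8))^2) = 3072] 3 out front; divide by 3, so div: (4*(x + 8))^2 = 1024.
Step 4. [(4*(x + 8))^2 = 1024] LHS squared, RHS 1024 ≥ 0: apply √ (±). So sqrt: 4*(x + 8) = 32 or -32.
Step 5. [4*(x + 8) = 32 or -32] divide by the outer 4, so div: x + 8 = 8 or -8.
Step 6. [x + 8 = 8 or -8] peel the +8: subtract 8 from each side. So sub: x = 0 or -16.

Answer: x ∈ {-16, 0}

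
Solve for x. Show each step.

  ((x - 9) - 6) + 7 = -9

Step 1. [((x - 9) - 6) + 7 = -9] +7 is outermost — subtract 7 both sides. So sub: (x - 9) - 6 = -16.
Step 2. [(x - 9) - 6 = -16] peel the -6: add 6 from each side, so sub: x - 9 = -10.
Step 3. [x - 9 = -10] peel the -9: add 9 from each side, so sub: x = -1.

Answer: x ∈ {-1}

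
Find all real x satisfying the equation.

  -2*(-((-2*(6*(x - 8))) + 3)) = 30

Step 1. [-2*(-((-2*(6*(x - 8))) + 3)) = 30] -2 out front; divide by -2. So div: -((-2*(6*(x - 8))) + 3) = -15.
Step 2. [-((-2*(6*(x - 8))) + 3) = -15] leading − — multiply by −1. So neg: (-2*(6*(x - 8))) + 3 = 15.
Step 3. [(-2*(6*(x - 8))) + 3 = 15] peel the +3: subtract 3 from each side. So sub: -2*(6*(x - 8)) = 12.
Step 4. [-2*(6*(x - 8)) = 12] divide by the outer -2. So div: 6*(x - 8) = -6.
Step 5. [6*(x - 8) = -6] LHS = 6·(…); ÷6 both sides. So div: x - 8 = -1.
Step 6. [x - 8 = -1] peel the -8: add 8 from each side ⇒ sub: x = 7.

Answer: x ∈ {7}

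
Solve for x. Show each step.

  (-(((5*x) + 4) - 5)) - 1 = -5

Step 1. [(-(((5*x) + 4) - 5)) - 1 = -5] -1 is outermost — add 1 both sides. So sub: -(((5*x) + 4) - 5) = -4.
Step 2. [-(((5*x) + 4) - 5) = -4] LHS negated; negate both sides, so neg: ((5*x) + 4) - 5 = 4.
Step 3. [((5*x) + 4) - 5 = 4] peel the -5: add 5 from each side ⇒ sub: (5*x) + 4 = 9.
Step 4. [(5*x) + 4 = 9] peel the +4: subtract 4 from each side. So sub: 5*x = 5.
Step 5. [5*x = 5] divide by the outer 5 ⇒ div: x = 1.

Answer: x ∈ {1}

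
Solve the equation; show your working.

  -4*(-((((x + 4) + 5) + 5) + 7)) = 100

Step 1. [-4*(-((((x + 4) + 5) + 5) + 7)) = 100] leading coefficient -4: divide by -4. So div: -((((x + 4) + 5) + 5) + 7) = -25.
Step 2. [-((((x + 4) + 5) + 5) + 7) = -25] leading − — multiply by −1, so neg: (((x + 4) + 5) + 5) + 7 = 25.
Step 3. [(((x + 4) + 5) + 5) + 7 = 25] the outer +7 inverts by subtracting 7. So sub: ((x + 4) + 5) + 5 = 18.
Step 4. [((x + 4) + 5) + 5 = 18] the outer +5 inverts by subtracting 5 ⇒ sub: (x + 4) + 5 = 13.
Step 5. [(x + 4) + 5 = 13] +5 is outermost — subtract 5 both sides. So sub: x + 4 = 8.
Step 6. [x + 4 = 8] peel the +4: subtract 4 from each side. So sub: x = 4.

Answer: x ∈ {4}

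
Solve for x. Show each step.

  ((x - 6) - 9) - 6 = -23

Step 1. [((x - 6) - 9) - 6 = -23] 6 comes off first (add 6). So sub: (x - 6) - 9 = -17.
Step 2. [(x - 6) - 9 = -17] 9 comes off first (add 9), so sub: x - 6 = -8.
Step 3. [x - 6 = -8] peel the -6: add 6 from each side. So sub: x = -2.

Answer: x ∈ {-2}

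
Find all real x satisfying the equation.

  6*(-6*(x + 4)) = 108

Step 1. [6*(-6*(x + 4)) = 108] divide by the outer 6. So div: -6*(x + 4) = 18.
Step 2. [-6*(x + 4) = 18] leading coefficient -6: divide by -6. So div: x + 4 = -3.
Step 3. [x + 4 = -3] 4 comes off first (subtract 4). So sub: x = -7.

Answer: x ∈ {-7}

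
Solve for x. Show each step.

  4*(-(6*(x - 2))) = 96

Step 1. [4*(-(6*(x - 2))) = 96] 4 out front; divide by 4, so div: -(6*(x - 2)) = 24.
Step 2. [-(6*(x - 2)) = 24] flip signs both sides ⇒ neg: 6*(x - 2) = -24.
Step 3. [6*(x - 2) = -24] 6·(inner) — divide through by 6. So div: x - 2 = -4.
Step 4. [x - 2 = -4] -2 is outermost — add 2 both sides. So sub: x = -2.

Answer: x ∈ {-2}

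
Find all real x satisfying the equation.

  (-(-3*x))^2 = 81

Step 1. [(-(-3*x))^2 = 81] 81 ≥ 0, LHS is (·)² — take ±√, so sqrt: -(-3*x) = 9 or -9.
Step 2. [-(-3*x) = 9 or -9] flip signs both sides ⇒ neg: -3*x = -9 or 9.
Step 3. [-3*x = -9 or 9] divide by the outer -3 ⇒ div: x = 3 or -3.

Answer: x ∈ {-3, 3}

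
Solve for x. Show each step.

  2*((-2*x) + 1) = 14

Step 1. [2*((-2*x) + 1) = 14] LHS = 2·(…); ÷2 both sides ⇒ div: (-2*x) + 1 = 7.
Step 2. [(-2*x) + 1 = 7] the outer +1 inverts by subtracting 1, so sub: -2*x = 6.
Step 3. [-2*x = 6] -2·(inner) — divide through by -2 ⇒ div: x = -3.

Answer: x ∈ {-3}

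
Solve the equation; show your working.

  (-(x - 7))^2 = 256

Step 1. [(-(x - 7))^2 = 256] LHS squared, RHS 256 ≥ 0: apply √ (±), so sqrt: -(x - 7) = 16 or -16.
Step 2. [-(x - 7) = 16 or -16] leading − — multiply by −1 ⇒ neg: x - 7 = -16 or 16.
Step 3. [x - 7 = -16 or 16] 7 comes off first (add 7) ⇒ sub: x = -9 or 23.

Answer: x ∈ {-9, 23}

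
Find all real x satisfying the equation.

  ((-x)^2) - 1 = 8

Step 1. [((-x)^2) - 1 = 8] the outer -1 inverts by adding 1, so sub: (-x)^2 = 9.
Step 2. [(-x)^2 = 9] LHS squared, RHS 9 ≥ 0: apply √ (±), so sqrt: -x = 3 or -3.
Step 3. [-x = 3 or -3] flip signs both sides, so neg: x = -3 or 3.

Answer: x ∈ {-3, 3}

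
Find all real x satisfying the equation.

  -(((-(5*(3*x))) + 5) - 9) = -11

Step 1. [-(((-(5*(3*x))) + 5) - 9) = -11] leading − — multiply by −1 ⇒ neg: ((-(5*(3*x))) + 5) - 9 = 11.
Step 2. [((-(5*(3*x))) + 5) - 9 = 11] 9 comes off first (add 9) ⇒ sub: (-(5*(3*x))) + 5 = 20.
Step 3. [(-(5*(3*x))) + 5 = 20] +5 is outermost — subtract 5 both sides. So sub: -(5*(3*x)) = 15.
Step 4. [-(5*(3*x)) = 15] LHS negated; negate both sides, so neg: 5*(3*x) = -15.
Step 5. [5*(3*x) = -15] leading coefficient 5: divide by 5, so div: 3*x = -3.
Step 6. [3*x = -3] 3·(inner) — divide through by 3. So div: x = -1.

Answer: x ∈ {-1}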